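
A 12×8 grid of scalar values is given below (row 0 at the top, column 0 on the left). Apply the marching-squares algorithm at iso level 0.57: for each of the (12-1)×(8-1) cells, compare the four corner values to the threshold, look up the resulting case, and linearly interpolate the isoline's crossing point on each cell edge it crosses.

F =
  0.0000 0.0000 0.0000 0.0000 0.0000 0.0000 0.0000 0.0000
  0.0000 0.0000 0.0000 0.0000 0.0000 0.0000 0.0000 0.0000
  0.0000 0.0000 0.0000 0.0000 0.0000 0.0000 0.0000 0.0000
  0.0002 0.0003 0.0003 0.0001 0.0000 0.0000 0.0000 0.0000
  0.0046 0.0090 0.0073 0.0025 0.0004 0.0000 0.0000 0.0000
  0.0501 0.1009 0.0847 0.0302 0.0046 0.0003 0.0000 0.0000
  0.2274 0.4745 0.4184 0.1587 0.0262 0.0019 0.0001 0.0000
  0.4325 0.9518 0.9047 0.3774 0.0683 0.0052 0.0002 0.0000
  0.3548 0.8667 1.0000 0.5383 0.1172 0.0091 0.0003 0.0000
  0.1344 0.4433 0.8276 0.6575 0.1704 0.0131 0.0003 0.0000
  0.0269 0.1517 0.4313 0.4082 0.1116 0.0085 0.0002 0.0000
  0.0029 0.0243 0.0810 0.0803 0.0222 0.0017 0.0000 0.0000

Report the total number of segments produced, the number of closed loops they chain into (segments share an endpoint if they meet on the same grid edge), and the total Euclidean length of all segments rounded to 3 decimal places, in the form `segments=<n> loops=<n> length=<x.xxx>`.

cell (6,0): code 0100 → (6.200,1.000)–(7.000,0.265)
cell (6,1): code 1100 → (6.312,2.000)–(6.200,1.000)
cell (6,2): code 1000 → (7.000,2.635)–(6.312,2.000)
cell (7,0): code 0110 → (7.000,0.265)–(8.000,0.420)
cell (7,2): code 1001 → (8.000,2.931)–(7.000,2.635)
cell (8,0): code 0010 → (8.000,0.420)–(8.701,1.000)
cell (8,1): code 0111 → (8.701,1.000)–(9.000,1.330)
cell (8,2): code 1101 → (8.266,3.000)–(8.000,2.931)
cell (8,3): code 1000 → (9.000,3.180)–(8.266,3.000)
cell (9,1): code 0010 → (9.000,1.330)–(9.650,2.000)
cell (9,2): code 0011 → (9.650,2.000)–(9.351,3.000)
cell (9,3): code 0001 → (9.351,3.000)–(9.000,3.180)
total: 12 segments, chained into 1 closed loop(s), length Σ = 9.840819

segments=12 loops=1 length=9.841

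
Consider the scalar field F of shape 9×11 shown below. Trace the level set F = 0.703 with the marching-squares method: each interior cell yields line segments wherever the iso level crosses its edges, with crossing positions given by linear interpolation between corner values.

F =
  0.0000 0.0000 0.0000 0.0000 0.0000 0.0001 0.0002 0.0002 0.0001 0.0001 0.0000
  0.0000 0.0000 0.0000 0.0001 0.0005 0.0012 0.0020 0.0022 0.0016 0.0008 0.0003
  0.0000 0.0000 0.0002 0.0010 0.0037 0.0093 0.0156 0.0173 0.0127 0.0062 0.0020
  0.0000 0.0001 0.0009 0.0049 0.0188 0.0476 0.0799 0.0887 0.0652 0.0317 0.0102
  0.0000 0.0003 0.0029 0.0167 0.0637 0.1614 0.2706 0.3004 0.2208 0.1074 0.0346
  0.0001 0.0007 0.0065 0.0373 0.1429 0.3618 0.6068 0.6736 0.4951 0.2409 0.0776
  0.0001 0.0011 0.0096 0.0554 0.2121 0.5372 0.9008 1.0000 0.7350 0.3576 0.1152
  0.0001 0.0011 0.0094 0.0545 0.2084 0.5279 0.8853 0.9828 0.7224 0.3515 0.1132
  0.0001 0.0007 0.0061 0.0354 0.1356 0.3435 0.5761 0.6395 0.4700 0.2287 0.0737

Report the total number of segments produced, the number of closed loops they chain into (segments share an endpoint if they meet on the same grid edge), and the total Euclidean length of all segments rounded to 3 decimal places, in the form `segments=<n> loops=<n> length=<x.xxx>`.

segments=10 loops=1 length=8.459

cell (5,5): code 0100 → (5.327,6.000)–(6.000,5.456)
cell (5,6): code 1100 → (5.090,7.000)–(5.327,6.000)
cell (5,7): code 1100 → (5.867,8.000)–(5.090,7.000)
cell (5,8): code 1000 → (6.000,8.085)–(5.867,8.000)
cell (6,5): code 0110 → (6.000,5.456)–(7.000,5.490)
cell (6,8): code 1001 → (7.000,8.052)–(6.000,8.085)
cell (7,5): code 0010 → (7.000,5.490)–(7.590,6.000)
cell (7,6): code 0011 → (7.590,6.000)–(7.815,7.000)
cell (7,7): code 0011 → (7.815,7.000)–(7.077,8.000)
cell (7,8): code 0001 → (7.077,8.000)–(7.000,8.052)
total: 10 segments, chained into 1 closed loop(s), length Σ = 8.458814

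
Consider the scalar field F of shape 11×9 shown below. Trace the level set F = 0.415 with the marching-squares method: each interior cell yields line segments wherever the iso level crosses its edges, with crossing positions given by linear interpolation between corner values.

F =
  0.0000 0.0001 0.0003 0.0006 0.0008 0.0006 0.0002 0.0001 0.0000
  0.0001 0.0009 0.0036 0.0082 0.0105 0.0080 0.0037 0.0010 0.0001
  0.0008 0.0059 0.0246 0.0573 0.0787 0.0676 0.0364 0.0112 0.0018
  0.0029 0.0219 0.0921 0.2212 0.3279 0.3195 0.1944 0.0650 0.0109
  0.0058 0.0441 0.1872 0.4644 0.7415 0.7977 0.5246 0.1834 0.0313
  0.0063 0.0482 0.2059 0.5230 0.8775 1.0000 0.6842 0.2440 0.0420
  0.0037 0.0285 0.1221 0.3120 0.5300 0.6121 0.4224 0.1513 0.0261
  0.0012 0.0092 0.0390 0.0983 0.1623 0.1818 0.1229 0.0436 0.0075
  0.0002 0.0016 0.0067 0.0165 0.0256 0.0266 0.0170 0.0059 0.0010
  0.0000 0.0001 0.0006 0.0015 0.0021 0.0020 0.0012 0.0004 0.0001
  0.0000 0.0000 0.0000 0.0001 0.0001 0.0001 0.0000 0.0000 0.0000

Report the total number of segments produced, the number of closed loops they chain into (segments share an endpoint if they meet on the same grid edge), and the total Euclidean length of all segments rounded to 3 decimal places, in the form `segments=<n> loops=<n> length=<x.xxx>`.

cell (3,2): code 0100 → (3.797,3.000)–(4.000,2.822)
cell (3,3): code 1100 → (3.211,4.000)–(3.797,3.000)
cell (3,4): code 1100 → (3.200,5.000)–(3.211,4.000)
cell (3,5): code 1100 → (3.668,6.000)–(3.200,5.000)
cell (3,6): code 1000 → (4.000,6.321)–(3.668,6.000)
cell (4,2): code 0110 → (4.000,2.822)–(5.000,2.659)
cell (4,6): code 1001 → (5.000,6.612)–(4.000,6.321)
cell (5,2): code 0010 → (5.000,2.659)–(5.512,3.000)
cell (5,3): code 0111 → (5.512,3.000)–(6.000,3.472)
cell (5,6): code 1001 → (6.000,6.027)–(5.000,6.612)
cell (6,3): code 0010 → (6.000,3.472)–(6.313,4.000)
cell (6,4): code 0011 → (6.313,4.000)–(6.458,5.000)
cell (6,5): code 0011 → (6.458,5.000)–(6.025,6.000)
cell (6,6): code 0001 → (6.025,6.000)–(6.000,6.027)
total: 14 segments, chained into 1 closed loop(s), length Σ = 11.252784

segments=14 loops=1 length=11.253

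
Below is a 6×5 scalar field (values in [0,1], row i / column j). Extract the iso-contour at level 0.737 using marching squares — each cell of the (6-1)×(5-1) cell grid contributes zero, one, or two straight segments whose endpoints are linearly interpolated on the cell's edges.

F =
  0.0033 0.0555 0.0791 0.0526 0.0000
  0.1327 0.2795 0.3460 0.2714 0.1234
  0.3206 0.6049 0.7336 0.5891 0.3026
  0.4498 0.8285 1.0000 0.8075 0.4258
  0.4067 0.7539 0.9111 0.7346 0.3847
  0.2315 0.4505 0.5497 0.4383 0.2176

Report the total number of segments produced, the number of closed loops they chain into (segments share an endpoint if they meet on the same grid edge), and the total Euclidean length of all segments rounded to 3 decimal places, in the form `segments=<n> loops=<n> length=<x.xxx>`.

cell (2,0): code 0100 → (2.591,1.000)–(3.000,0.758)
cell (2,1): code 1100 → (2.013,2.000)–(2.591,1.000)
cell (2,2): code 1100 → (2.677,3.000)–(2.013,2.000)
cell (2,3): code 1000 → (3.000,3.185)–(2.677,3.000)
cell (3,0): code 0110 → (3.000,0.758)–(4.000,0.951)
cell (3,2): code 1011 → (4.000,2.986)–(3.967,3.000)
cell (3,3): code 0001 → (3.967,3.000)–(3.000,3.185)
cell (4,0): code 0010 → (4.000,0.951)–(4.056,1.000)
cell (4,1): code 0011 → (4.056,1.000)–(4.482,2.000)
cell (4,2): code 0001 → (4.482,2.000)–(4.000,2.986)
total: 10 segments, chained into 1 closed loop(s), length Σ = 7.500096

segments=10 loops=1 length=7.500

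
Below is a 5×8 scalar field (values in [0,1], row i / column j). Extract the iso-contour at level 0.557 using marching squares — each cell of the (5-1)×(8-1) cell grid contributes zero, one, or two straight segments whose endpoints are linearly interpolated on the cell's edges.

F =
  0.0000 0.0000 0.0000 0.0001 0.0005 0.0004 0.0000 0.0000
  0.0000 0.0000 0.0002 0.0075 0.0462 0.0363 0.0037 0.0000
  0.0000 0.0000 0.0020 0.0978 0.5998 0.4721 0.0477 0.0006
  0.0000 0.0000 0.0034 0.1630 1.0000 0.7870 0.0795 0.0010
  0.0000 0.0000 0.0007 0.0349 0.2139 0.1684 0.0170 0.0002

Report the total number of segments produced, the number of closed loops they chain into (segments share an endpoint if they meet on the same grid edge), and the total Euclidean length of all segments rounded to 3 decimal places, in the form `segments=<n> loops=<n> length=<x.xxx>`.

cell (1,3): code 0100 → (1.923,4.000)–(2.000,3.915)
cell (1,4): code 1000 → (2.000,4.335)–(1.923,4.000)
cell (2,3): code 0110 → (2.000,3.915)–(3.000,3.471)
cell (2,4): code 1101 → (2.270,5.000)–(2.000,4.335)
cell (2,5): code 1000 → (3.000,5.325)–(2.270,5.000)
cell (3,3): code 0010 → (3.000,3.471)–(3.564,4.000)
cell (3,4): code 0011 → (3.564,4.000)–(3.372,5.000)
cell (3,5): code 0001 → (3.372,5.000)–(3.000,5.325)
total: 8 segments, chained into 1 closed loop(s), length Σ = 5.355309

segments=8 loops=1 length=5.355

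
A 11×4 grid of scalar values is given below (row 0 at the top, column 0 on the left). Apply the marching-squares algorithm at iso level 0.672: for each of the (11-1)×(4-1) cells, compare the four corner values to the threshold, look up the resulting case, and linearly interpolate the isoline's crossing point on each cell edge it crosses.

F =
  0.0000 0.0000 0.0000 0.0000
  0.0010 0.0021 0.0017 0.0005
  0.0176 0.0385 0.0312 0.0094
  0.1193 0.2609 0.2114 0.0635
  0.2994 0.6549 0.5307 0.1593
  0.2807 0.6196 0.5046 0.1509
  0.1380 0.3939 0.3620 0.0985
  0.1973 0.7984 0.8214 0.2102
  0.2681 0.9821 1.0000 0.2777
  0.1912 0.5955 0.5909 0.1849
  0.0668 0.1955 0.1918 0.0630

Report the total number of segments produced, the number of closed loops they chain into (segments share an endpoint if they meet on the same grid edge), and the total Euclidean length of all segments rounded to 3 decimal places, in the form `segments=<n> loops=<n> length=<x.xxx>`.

segments=8 loops=1 length=6.664

cell (6,0): code 0100 → (6.688,1.000)–(7.000,0.790)
cell (6,1): code 1100 → (6.675,2.000)–(6.688,1.000)
cell (6,2): code 1000 → (7.000,2.244)–(6.675,2.000)
cell (7,0): code 0110 → (7.000,0.790)–(8.000,0.566)
cell (7,2): code 1001 → (8.000,2.454)–(7.000,2.244)
cell (8,0): code 0010 → (8.000,0.566)–(8.802,1.000)
cell (8,1): code 0011 → (8.802,1.000)–(8.802,2.000)
cell (8,2): code 0001 → (8.802,2.000)–(8.000,2.454)
total: 8 segments, chained into 1 closed loop(s), length Σ = 6.663674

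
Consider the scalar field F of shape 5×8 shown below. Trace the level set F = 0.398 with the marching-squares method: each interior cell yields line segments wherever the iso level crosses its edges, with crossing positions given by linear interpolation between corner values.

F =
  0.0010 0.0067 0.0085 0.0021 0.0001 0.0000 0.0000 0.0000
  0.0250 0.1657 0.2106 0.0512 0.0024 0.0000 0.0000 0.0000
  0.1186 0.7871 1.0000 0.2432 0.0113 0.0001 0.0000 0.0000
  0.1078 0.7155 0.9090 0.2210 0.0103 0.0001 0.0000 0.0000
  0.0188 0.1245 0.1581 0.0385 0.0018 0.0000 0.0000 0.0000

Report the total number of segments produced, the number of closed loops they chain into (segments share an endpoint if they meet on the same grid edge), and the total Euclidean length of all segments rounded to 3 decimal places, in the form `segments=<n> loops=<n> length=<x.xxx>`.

cell (1,0): code 0100 → (1.374,1.000)–(2.000,0.418)
cell (1,1): code 1100 → (1.237,2.000)–(1.374,1.000)
cell (1,2): code 1000 → (2.000,2.795)–(1.237,2.000)
cell (2,0): code 0110 → (2.000,0.418)–(3.000,0.478)
cell (2,2): code 1001 → (3.000,2.743)–(2.000,2.795)
cell (3,0): code 0010 → (3.000,0.478)–(3.537,1.000)
cell (3,1): code 0011 → (3.537,1.000)–(3.681,2.000)
cell (3,2): code 0001 → (3.681,2.000)–(3.000,2.743)
total: 8 segments, chained into 1 closed loop(s), length Σ = 7.736242

segments=8 loops=1 length=7.736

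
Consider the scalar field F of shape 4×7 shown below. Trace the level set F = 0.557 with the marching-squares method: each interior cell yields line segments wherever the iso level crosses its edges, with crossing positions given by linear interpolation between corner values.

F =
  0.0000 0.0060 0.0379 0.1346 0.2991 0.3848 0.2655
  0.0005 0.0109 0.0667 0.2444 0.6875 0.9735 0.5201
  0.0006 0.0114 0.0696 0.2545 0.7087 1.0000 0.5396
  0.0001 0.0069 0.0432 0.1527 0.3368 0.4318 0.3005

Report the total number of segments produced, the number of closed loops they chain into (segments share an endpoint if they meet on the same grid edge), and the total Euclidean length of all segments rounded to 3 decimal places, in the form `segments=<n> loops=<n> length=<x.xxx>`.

cell (0,3): code 0100 → (0.664,4.000)–(1.000,3.705)
cell (0,4): code 1100 → (0.293,5.000)–(0.664,4.000)
cell (0,5): code 1000 → (1.000,5.919)–(0.293,5.000)
cell (1,3): code 0110 → (1.000,3.705)–(2.000,3.666)
cell (1,5): code 1001 → (2.000,5.962)–(1.000,5.919)
cell (2,3): code 0010 → (2.000,3.666)–(2.408,4.000)
cell (2,4): code 0011 → (2.408,4.000)–(2.780,5.000)
cell (2,5): code 0001 → (2.780,5.000)–(2.000,5.962)
total: 8 segments, chained into 1 closed loop(s), length Σ = 7.507277

segments=8 loops=1 length=7.507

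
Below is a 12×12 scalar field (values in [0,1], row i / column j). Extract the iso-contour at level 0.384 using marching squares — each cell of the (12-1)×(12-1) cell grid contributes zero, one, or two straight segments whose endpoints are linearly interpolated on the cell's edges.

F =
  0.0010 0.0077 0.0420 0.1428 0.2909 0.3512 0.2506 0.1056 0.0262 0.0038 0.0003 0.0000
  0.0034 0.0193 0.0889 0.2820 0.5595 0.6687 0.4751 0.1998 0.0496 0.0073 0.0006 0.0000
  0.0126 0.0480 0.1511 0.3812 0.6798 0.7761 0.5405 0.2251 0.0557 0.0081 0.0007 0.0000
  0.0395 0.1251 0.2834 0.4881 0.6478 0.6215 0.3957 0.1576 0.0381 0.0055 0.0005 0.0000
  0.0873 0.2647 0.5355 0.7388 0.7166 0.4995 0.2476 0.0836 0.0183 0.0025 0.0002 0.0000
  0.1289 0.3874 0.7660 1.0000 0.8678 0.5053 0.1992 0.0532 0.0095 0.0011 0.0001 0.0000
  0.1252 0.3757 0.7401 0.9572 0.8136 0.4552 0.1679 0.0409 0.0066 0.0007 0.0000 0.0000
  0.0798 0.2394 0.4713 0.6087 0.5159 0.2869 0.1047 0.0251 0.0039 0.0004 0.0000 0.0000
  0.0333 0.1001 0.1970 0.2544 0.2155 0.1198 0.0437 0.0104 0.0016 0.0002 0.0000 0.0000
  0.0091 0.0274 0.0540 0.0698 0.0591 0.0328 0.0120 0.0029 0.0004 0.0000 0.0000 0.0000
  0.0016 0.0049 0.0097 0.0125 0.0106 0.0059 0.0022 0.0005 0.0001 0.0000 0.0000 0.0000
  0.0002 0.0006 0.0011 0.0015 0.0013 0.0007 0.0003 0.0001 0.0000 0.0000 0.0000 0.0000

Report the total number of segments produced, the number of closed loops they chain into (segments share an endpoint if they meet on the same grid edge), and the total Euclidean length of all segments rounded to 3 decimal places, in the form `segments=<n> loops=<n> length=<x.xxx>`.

cell (0,3): code 0100 → (0.347,4.000)–(1.000,3.368)
cell (0,4): code 1100 → (0.103,5.000)–(0.347,4.000)
cell (0,5): code 1100 → (0.594,6.000)–(0.103,5.000)
cell (0,6): code 1000 → (1.000,6.331)–(0.594,6.000)
cell (1,3): code 0110 → (1.000,3.368)–(2.000,3.009)
cell (1,6): code 1001 → (2.000,6.496)–(1.000,6.331)
cell (2,2): code 0100 → (2.026,3.000)–(3.000,2.491)
cell (2,3): code 1110 → (2.000,3.009)–(2.026,3.000)
cell (2,6): code 1001 → (3.000,6.049)–(2.000,6.496)
cell (3,1): code 0100 → (3.399,2.000)–(4.000,1.441)
cell (3,2): code 1110 → (3.000,2.491)–(3.399,2.000)
cell (3,5): code 1011 → (4.000,5.459)–(3.079,6.000)
cell (3,6): code 0001 → (3.079,6.000)–(3.000,6.049)
cell (4,0): code 0100 → (4.972,1.000)–(5.000,0.987)
cell (4,1): code 1110 → (4.000,1.441)–(4.972,1.000)
cell (4,5): code 1001 → (5.000,5.396)–(4.000,5.459)
cell (5,0): code 0010 → (5.000,0.987)–(5.291,1.000)
cell (5,1): code 0111 → (5.291,1.000)–(6.000,1.023)
cell (5,5): code 1001 → (6.000,5.248)–(5.000,5.396)
cell (6,1): code 0110 → (6.000,1.023)–(7.000,1.624)
cell (6,4): code 1011 → (7.000,4.576)–(6.423,5.000)
cell (6,5): code 0001 → (6.423,5.000)–(6.000,5.248)
cell (7,1): code 0010 → (7.000,1.624)–(7.318,2.000)
cell (7,2): code 0011 → (7.318,2.000)–(7.634,3.000)
cell (7,3): code 0011 → (7.634,3.000)–(7.439,4.000)
cell (7,4): code 0001 → (7.439,4.000)–(7.000,4.576)
total: 26 segments, chained into 1 closed loop(s), length Σ = 20.258587

segments=26 loops=1 length=20.259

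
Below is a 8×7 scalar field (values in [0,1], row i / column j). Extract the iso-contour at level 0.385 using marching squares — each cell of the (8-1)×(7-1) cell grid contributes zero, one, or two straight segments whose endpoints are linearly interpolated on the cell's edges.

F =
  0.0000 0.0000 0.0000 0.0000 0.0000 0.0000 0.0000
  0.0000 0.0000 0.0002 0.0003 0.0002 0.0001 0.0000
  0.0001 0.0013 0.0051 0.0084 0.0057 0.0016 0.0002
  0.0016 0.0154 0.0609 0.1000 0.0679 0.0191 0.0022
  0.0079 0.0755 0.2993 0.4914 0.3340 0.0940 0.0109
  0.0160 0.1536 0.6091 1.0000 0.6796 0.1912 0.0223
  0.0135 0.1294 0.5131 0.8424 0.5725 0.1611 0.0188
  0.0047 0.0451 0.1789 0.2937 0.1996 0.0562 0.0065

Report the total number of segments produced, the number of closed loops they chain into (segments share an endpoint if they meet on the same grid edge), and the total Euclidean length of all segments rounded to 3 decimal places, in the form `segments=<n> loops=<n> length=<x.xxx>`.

cell (3,2): code 0100 → (3.728,3.000)–(4.000,2.446)
cell (3,3): code 1000 → (4.000,3.676)–(3.728,3.000)
cell (4,1): code 0100 → (4.277,2.000)–(5.000,1.508)
cell (4,2): code 1110 → (4.000,2.446)–(4.277,2.000)
cell (4,3): code 1101 → (4.148,4.000)–(4.000,3.676)
cell (4,4): code 1000 → (5.000,4.603)–(4.148,4.000)
cell (5,1): code 0110 → (5.000,1.508)–(6.000,1.666)
cell (5,4): code 1001 → (6.000,4.456)–(5.000,4.603)
cell (6,1): code 0010 → (6.000,1.666)–(6.383,2.000)
cell (6,2): code 0011 → (6.383,2.000)–(6.834,3.000)
cell (6,3): code 0011 → (6.834,3.000)–(6.503,4.000)
cell (6,4): code 0001 → (6.503,4.000)–(6.000,4.456)
total: 12 segments, chained into 1 closed loop(s), length Σ = 9.505820

segments=12 loops=1 length=9.506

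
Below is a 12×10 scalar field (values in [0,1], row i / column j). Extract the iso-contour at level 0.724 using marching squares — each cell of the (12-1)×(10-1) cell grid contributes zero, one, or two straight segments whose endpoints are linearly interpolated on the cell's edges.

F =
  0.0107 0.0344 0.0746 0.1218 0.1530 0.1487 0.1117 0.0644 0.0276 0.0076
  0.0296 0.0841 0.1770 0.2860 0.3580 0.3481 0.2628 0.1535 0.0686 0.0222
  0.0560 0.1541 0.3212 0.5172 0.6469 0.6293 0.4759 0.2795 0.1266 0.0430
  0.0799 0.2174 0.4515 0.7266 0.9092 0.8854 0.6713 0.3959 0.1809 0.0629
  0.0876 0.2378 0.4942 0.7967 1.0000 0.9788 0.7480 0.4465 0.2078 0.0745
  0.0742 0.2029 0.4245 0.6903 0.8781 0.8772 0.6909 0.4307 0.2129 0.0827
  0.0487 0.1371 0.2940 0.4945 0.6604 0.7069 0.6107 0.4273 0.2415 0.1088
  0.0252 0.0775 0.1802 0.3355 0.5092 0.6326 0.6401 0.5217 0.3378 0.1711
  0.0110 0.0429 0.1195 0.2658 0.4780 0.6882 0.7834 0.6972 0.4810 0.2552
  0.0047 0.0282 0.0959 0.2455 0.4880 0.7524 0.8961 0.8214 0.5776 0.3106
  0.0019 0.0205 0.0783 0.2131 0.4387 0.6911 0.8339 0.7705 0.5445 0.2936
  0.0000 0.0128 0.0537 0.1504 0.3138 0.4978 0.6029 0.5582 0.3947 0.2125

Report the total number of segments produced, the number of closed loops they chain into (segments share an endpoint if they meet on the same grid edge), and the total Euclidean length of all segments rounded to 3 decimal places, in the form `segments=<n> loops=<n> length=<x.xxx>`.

cell (2,2): code 0100 → (2.988,3.000)–(3.000,2.991)
cell (2,3): code 1100 → (2.294,4.000)–(2.988,3.000)
cell (2,4): code 1100 → (2.370,5.000)–(2.294,4.000)
cell (2,5): code 1000 → (3.000,5.754)–(2.370,5.000)
cell (3,2): code 0110 → (3.000,2.991)–(4.000,2.760)
cell (3,5): code 1101 → (3.687,6.000)–(3.000,5.754)
cell (3,6): code 1000 → (4.000,6.080)–(3.687,6.000)
cell (4,2): code 0010 → (4.000,2.760)–(4.683,3.000)
cell (4,3): code 0111 → (4.683,3.000)–(5.000,3.179)
cell (4,5): code 1011 → (5.000,5.822)–(4.420,6.000)
cell (4,6): code 0001 → (4.420,6.000)–(4.000,6.080)
cell (5,3): code 0010 → (5.000,3.179)–(5.708,4.000)
cell (5,4): code 0011 → (5.708,4.000)–(5.900,5.000)
cell (5,5): code 0001 → (5.900,5.000)–(5.000,5.822)
cell (7,5): code 0100 → (7.585,6.000)–(8.000,5.376)
cell (7,6): code 1000 → (8.000,6.689)–(7.585,6.000)
cell (8,4): code 0100 → (8.558,5.000)–(9.000,4.893)
cell (8,5): code 1110 → (8.000,5.376)–(8.558,5.000)
cell (8,6): code 1101 → (8.216,7.000)–(8.000,6.689)
cell (8,7): code 1000 → (9.000,7.400)–(8.216,7.000)
cell (9,4): code 0010 → (9.000,4.893)–(9.463,5.000)
cell (9,5): code 0111 → (9.463,5.000)–(10.000,5.230)
cell (9,7): code 1001 → (10.000,7.206)–(9.000,7.400)
cell (10,5): code 0010 → (10.000,5.230)–(10.476,6.000)
cell (10,6): code 0011 → (10.476,6.000)–(10.219,7.000)
cell (10,7): code 0001 → (10.219,7.000)–(10.000,7.206)
total: 26 segments, chained into 2 closed loop(s), length Σ = 18.995841

segments=26 loops=2 length=18.996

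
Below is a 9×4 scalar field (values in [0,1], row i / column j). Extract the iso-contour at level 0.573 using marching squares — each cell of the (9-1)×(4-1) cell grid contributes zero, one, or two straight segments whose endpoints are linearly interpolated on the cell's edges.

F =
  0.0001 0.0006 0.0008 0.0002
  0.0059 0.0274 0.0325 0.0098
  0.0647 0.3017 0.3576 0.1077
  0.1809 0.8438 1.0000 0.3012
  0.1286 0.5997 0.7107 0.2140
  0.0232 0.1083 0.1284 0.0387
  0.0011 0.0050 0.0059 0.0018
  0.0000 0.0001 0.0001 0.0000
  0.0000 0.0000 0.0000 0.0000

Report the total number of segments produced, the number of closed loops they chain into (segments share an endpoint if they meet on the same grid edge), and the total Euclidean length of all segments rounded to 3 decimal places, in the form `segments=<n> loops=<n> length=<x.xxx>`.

cell (2,0): code 0100 → (2.500,1.000)–(3.000,0.591)
cell (2,1): code 1100 → (2.335,2.000)–(2.500,1.000)
cell (2,2): code 1000 → (3.000,2.611)–(2.335,2.000)
cell (3,0): code 0110 → (3.000,0.591)–(4.000,0.943)
cell (3,2): code 1001 → (4.000,2.277)–(3.000,2.611)
cell (4,0): code 0010 → (4.000,0.943)–(4.054,1.000)
cell (4,1): code 0011 → (4.054,1.000)–(4.236,2.000)
cell (4,2): code 0001 → (4.236,2.000)–(4.000,2.277)
total: 8 segments, chained into 1 closed loop(s), length Σ = 6.135420

segments=8 loops=1 length=6.135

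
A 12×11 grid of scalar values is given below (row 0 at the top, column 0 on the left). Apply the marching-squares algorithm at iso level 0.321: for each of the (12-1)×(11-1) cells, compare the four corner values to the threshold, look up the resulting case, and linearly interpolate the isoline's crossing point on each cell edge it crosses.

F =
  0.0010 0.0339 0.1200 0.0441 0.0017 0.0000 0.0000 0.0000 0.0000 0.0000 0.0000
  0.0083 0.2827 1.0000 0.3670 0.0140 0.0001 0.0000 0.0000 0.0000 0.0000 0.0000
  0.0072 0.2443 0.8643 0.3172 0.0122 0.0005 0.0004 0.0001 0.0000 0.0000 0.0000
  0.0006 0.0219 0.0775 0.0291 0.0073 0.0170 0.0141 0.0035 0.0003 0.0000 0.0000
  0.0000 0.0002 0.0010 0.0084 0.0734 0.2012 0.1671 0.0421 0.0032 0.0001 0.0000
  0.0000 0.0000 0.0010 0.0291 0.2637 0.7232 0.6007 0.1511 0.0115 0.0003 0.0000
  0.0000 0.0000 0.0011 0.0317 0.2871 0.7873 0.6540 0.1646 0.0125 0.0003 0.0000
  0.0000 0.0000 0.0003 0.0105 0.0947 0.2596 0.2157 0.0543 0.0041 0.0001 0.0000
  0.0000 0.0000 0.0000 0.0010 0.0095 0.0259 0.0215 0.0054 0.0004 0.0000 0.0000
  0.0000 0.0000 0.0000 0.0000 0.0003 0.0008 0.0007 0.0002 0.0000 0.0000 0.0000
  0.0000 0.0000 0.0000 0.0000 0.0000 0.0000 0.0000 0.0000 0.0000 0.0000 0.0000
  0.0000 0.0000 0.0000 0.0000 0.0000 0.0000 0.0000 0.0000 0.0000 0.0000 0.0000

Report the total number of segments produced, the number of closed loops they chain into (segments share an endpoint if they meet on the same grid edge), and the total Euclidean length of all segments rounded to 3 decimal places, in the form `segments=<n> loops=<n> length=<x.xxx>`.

segments=16 loops=2 length=15.318

cell (0,1): code 0100 → (0.228,2.000)–(1.000,1.053)
cell (0,2): code 1100 → (0.858,3.000)–(0.228,2.000)
cell (0,3): code 1000 → (1.000,3.130)–(0.858,3.000)
cell (1,1): code 0110 → (1.000,1.053)–(2.000,1.124)
cell (1,2): code 1011 → (2.000,2.993)–(1.924,3.000)
cell (1,3): code 0001 → (1.924,3.000)–(1.000,3.130)
cell (2,1): code 0010 → (2.000,1.124)–(2.691,2.000)
cell (2,2): code 0001 → (2.691,2.000)–(2.000,2.993)
cell (4,4): code 0100 → (4.230,5.000)–(5.000,4.125)
cell (4,5): code 1100 → (4.355,6.000)–(4.230,5.000)
cell (4,6): code 1000 → (5.000,6.622)–(4.355,6.000)
cell (5,4): code 0110 → (5.000,4.125)–(6.000,4.068)
cell (5,6): code 1001 → (6.000,6.680)–(5.000,6.622)
cell (6,4): code 0010 → (6.000,4.068)–(6.884,5.000)
cell (6,5): code 0011 → (6.884,5.000)–(6.760,6.000)
cell (6,6): code 0001 → (6.760,6.000)–(6.000,6.680)
total: 16 segments, chained into 2 closed loop(s), length Σ = 15.318338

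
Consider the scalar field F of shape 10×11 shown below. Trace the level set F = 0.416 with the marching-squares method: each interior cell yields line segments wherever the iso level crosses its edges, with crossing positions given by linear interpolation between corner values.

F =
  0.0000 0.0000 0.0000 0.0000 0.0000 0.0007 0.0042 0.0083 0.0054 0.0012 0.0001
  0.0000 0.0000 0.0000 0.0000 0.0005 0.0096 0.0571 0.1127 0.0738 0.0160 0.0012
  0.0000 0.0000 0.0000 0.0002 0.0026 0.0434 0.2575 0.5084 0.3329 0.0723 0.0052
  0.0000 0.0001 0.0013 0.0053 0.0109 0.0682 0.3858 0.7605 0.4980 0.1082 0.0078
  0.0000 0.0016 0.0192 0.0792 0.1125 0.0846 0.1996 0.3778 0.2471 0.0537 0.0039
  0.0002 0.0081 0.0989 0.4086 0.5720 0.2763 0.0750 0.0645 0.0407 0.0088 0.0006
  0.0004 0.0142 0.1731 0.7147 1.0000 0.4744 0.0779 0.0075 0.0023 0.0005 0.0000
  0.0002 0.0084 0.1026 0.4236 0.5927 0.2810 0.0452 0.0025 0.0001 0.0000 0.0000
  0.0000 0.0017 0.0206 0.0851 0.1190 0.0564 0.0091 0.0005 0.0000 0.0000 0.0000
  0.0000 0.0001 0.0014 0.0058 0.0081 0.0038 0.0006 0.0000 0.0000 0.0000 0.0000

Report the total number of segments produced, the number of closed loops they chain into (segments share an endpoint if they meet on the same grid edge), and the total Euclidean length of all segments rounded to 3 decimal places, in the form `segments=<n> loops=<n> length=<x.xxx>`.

segments=20 loops=2 length=14.263

cell (1,6): code 0100 → (1.766,7.000)–(2.000,6.632)
cell (1,7): code 1000 → (2.000,7.526)–(1.766,7.000)
cell (2,6): code 0110 → (2.000,6.632)–(3.000,6.081)
cell (2,7): code 1101 → (2.503,8.000)–(2.000,7.526)
cell (2,8): code 1000 → (3.000,8.210)–(2.503,8.000)
cell (3,6): code 0010 → (3.000,6.081)–(3.900,7.000)
cell (3,7): code 0011 → (3.900,7.000)–(3.327,8.000)
cell (3,8): code 0001 → (3.327,8.000)–(3.000,8.210)
cell (4,3): code 0100 → (4.661,4.000)–(5.000,3.045)
cell (4,4): code 1000 → (5.000,4.528)–(4.661,4.000)
cell (5,2): code 0100 → (5.024,3.000)–(6.000,2.448)
cell (5,3): code 1110 → (5.000,3.045)–(5.024,3.000)
cell (5,4): code 1101 → (5.705,5.000)–(5.000,4.528)
cell (5,5): code 1000 → (6.000,5.147)–(5.705,5.000)
cell (6,2): code 0110 → (6.000,2.448)–(7.000,2.976)
cell (6,4): code 1011 → (7.000,4.567)–(6.302,5.000)
cell (6,5): code 0001 → (6.302,5.000)–(6.000,5.147)
cell (7,2): code 0010 → (7.000,2.976)–(7.022,3.000)
cell (7,3): code 0011 → (7.022,3.000)–(7.373,4.000)
cell (7,4): code 0001 → (7.373,4.000)–(7.000,4.567)
total: 20 segments, chained into 2 closed loop(s), length Σ = 14.262725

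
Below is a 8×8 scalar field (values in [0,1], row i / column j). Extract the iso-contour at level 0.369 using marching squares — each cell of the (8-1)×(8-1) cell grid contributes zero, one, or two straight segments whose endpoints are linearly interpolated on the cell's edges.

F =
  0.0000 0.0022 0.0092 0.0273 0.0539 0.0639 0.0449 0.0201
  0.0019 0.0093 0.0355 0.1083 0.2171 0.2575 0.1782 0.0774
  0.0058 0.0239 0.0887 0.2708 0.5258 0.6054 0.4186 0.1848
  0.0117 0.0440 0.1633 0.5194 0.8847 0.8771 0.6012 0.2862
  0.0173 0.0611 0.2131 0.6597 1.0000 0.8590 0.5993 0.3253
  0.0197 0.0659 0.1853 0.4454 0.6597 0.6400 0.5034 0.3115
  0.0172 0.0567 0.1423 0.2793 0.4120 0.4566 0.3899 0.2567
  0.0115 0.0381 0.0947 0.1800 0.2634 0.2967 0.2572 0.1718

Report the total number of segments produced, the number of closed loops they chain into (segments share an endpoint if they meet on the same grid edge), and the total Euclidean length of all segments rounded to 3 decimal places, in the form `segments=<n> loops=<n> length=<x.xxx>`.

cell (1,3): code 0100 → (1.492,4.000)–(2.000,3.385)
cell (1,4): code 1100 → (1.320,5.000)–(1.492,4.000)
cell (1,5): code 1100 → (1.794,6.000)–(1.320,5.000)
cell (1,6): code 1000 → (2.000,6.212)–(1.794,6.000)
cell (2,2): code 0100 → (2.395,3.000)–(3.000,2.578)
cell (2,3): code 1110 → (2.000,3.385)–(2.395,3.000)
cell (2,6): code 1001 → (3.000,6.737)–(2.000,6.212)
cell (3,2): code 0110 → (3.000,2.578)–(4.000,2.349)
cell (3,6): code 1001 → (4.000,6.841)–(3.000,6.737)
cell (4,2): code 0110 → (4.000,2.349)–(5.000,2.706)
cell (4,6): code 1001 → (5.000,6.700)–(4.000,6.841)
cell (5,2): code 0010 → (5.000,2.706)–(5.460,3.000)
cell (5,3): code 0111 → (5.460,3.000)–(6.000,3.676)
cell (5,6): code 1001 → (6.000,6.157)–(5.000,6.700)
cell (6,3): code 0010 → (6.000,3.676)–(6.289,4.000)
cell (6,4): code 0011 → (6.289,4.000)–(6.548,5.000)
cell (6,5): code 0011 → (6.548,5.000)–(6.157,6.000)
cell (6,6): code 0001 → (6.157,6.000)–(6.000,6.157)
total: 18 segments, chained into 1 closed loop(s), length Σ = 15.048284

segments=18 loops=1 length=15.048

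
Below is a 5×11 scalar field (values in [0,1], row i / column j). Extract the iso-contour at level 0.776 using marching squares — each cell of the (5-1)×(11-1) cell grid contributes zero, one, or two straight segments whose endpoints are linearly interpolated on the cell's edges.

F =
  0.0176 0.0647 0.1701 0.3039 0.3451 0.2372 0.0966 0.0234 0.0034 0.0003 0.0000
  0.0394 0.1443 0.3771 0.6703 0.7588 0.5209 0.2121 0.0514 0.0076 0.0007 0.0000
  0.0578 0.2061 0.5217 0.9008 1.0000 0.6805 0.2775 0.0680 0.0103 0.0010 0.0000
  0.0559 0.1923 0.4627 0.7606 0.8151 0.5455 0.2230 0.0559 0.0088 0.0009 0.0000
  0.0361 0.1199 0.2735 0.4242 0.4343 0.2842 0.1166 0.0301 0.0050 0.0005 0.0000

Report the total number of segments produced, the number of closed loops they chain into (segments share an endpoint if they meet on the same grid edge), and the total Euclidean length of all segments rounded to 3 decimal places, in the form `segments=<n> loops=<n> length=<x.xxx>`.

segments=8 loops=1 length=6.169

cell (1,2): code 0100 → (1.459,3.000)–(2.000,2.671)
cell (1,3): code 1100 → (1.071,4.000)–(1.459,3.000)
cell (1,4): code 1000 → (2.000,4.701)–(1.071,4.000)
cell (2,2): code 0010 → (2.000,2.671)–(2.890,3.000)
cell (2,3): code 0111 → (2.890,3.000)–(3.000,3.283)
cell (2,4): code 1001 → (3.000,4.145)–(2.000,4.701)
cell (3,3): code 0010 → (3.000,3.283)–(3.103,4.000)
cell (3,4): code 0001 → (3.103,4.000)–(3.000,4.145)
total: 8 segments, chained into 1 closed loop(s), length Σ = 6.168532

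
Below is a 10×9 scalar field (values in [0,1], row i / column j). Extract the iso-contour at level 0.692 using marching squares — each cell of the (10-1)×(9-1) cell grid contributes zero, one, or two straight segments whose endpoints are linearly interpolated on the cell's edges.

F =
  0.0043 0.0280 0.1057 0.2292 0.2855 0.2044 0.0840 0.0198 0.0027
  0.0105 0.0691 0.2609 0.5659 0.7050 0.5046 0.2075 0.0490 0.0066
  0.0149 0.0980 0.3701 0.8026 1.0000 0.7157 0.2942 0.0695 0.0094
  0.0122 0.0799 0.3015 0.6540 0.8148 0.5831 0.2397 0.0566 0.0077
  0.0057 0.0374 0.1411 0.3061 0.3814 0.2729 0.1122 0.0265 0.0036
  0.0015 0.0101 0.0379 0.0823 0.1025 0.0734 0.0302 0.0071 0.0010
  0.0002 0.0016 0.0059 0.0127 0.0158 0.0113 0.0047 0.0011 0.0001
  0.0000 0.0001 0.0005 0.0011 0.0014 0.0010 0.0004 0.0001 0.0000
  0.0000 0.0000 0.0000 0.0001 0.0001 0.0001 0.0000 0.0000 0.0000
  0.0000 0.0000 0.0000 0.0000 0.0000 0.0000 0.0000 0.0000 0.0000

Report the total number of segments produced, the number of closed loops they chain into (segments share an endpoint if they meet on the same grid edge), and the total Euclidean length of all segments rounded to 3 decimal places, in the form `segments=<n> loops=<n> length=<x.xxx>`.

cell (0,3): code 0100 → (0.969,4.000)–(1.000,3.907)
cell (0,4): code 1000 → (1.000,4.065)–(0.969,4.000)
cell (1,2): code 0100 → (1.533,3.000)–(2.000,2.744)
cell (1,3): code 1110 → (1.000,3.907)–(1.533,3.000)
cell (1,4): code 1101 → (1.888,5.000)–(1.000,4.065)
cell (1,5): code 1000 → (2.000,5.056)–(1.888,5.000)
cell (2,2): code 0010 → (2.000,2.744)–(2.744,3.000)
cell (2,3): code 0111 → (2.744,3.000)–(3.000,3.236)
cell (2,4): code 1011 → (3.000,4.530)–(2.179,5.000)
cell (2,5): code 0001 → (2.179,5.000)–(2.000,5.056)
cell (3,3): code 0010 → (3.000,3.236)–(3.283,4.000)
cell (3,4): code 0001 → (3.283,4.000)–(3.000,4.530)
total: 12 segments, chained into 1 closed loop(s), length Σ = 6.853784

segments=12 loops=1 length=6.854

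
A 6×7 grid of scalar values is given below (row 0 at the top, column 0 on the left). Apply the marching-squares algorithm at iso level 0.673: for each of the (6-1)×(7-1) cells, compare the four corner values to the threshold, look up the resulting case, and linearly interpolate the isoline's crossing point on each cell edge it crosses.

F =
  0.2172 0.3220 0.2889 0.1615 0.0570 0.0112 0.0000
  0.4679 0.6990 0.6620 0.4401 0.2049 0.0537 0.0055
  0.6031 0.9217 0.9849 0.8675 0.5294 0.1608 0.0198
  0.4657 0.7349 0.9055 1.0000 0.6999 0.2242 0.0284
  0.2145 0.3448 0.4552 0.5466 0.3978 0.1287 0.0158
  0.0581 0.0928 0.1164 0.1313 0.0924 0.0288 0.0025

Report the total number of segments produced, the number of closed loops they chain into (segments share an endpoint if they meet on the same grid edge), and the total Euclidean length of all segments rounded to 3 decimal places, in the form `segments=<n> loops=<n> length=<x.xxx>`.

cell (0,0): code 0100 → (0.931,1.000)–(1.000,0.887)
cell (0,1): code 1000 → (1.000,1.703)–(0.931,1.000)
cell (1,0): code 0110 → (1.000,0.887)–(2.000,0.219)
cell (1,1): code 1101 → (1.034,2.000)–(1.000,1.703)
cell (1,2): code 1100 → (1.545,3.000)–(1.034,2.000)
cell (1,3): code 1000 → (2.000,3.575)–(1.545,3.000)
cell (2,0): code 0110 → (2.000,0.219)–(3.000,0.770)
cell (2,3): code 1101 → (2.842,4.000)–(2.000,3.575)
cell (2,4): code 1000 → (3.000,4.057)–(2.842,4.000)
cell (3,0): code 0010 → (3.000,0.770)–(3.159,1.000)
cell (3,1): code 0011 → (3.159,1.000)–(3.516,2.000)
cell (3,2): code 0011 → (3.516,2.000)–(3.721,3.000)
cell (3,3): code 0011 → (3.721,3.000)–(3.089,4.000)
cell (3,4): code 0001 → (3.089,4.000)–(3.000,4.057)
total: 14 segments, chained into 1 closed loop(s), length Σ = 10.099548

segments=14 loops=1 length=10.100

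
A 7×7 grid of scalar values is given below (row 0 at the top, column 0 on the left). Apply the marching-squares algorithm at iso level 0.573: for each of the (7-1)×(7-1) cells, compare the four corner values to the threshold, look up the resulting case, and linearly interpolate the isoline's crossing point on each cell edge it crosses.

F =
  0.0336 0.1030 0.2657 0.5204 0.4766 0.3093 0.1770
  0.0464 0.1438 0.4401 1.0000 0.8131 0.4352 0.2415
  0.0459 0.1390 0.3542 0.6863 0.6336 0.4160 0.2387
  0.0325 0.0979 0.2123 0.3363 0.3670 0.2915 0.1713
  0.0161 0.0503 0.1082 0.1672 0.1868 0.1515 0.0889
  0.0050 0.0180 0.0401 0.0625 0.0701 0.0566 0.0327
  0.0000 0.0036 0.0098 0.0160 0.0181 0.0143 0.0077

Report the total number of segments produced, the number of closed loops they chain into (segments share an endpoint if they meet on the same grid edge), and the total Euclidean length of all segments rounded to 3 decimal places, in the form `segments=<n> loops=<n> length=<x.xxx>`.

cell (0,2): code 0100 → (0.110,3.000)–(1.000,2.237)
cell (0,3): code 1100 → (0.286,4.000)–(0.110,3.000)
cell (0,4): code 1000 → (1.000,4.635)–(0.286,4.000)
cell (1,2): code 0110 → (1.000,2.237)–(2.000,2.659)
cell (1,4): code 1001 → (2.000,4.278)–(1.000,4.635)
cell (2,2): code 0010 → (2.000,2.659)–(2.324,3.000)
cell (2,3): code 0011 → (2.324,3.000)–(2.227,4.000)
cell (2,4): code 0001 → (2.227,4.000)–(2.000,4.278)
total: 8 segments, chained into 1 closed loop(s), length Σ = 7.124587

segments=8 loops=1 length=7.125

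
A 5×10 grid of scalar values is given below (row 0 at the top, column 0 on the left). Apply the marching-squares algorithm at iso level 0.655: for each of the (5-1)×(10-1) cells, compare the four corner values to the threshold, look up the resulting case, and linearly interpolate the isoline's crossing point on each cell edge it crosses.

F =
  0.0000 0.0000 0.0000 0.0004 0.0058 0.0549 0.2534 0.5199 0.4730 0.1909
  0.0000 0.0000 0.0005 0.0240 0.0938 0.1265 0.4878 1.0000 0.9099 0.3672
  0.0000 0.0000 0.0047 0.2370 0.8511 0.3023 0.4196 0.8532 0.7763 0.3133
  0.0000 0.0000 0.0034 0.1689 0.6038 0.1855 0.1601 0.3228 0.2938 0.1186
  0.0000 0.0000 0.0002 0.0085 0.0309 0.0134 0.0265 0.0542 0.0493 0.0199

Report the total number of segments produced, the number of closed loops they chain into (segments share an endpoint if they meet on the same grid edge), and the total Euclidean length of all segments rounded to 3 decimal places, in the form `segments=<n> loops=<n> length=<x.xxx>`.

segments=12 loops=2 length=9.325

cell (0,6): code 0100 → (0.281,7.000)–(1.000,6.326)
cell (0,7): code 1100 → (0.417,8.000)–(0.281,7.000)
cell (0,8): code 1000 → (1.000,8.470)–(0.417,8.000)
cell (1,3): code 0100 → (1.741,4.000)–(2.000,3.681)
cell (1,4): code 1000 → (2.000,4.357)–(1.741,4.000)
cell (1,6): code 0110 → (1.000,6.326)–(2.000,6.543)
cell (1,8): code 1001 → (2.000,8.262)–(1.000,8.470)
cell (2,3): code 0010 → (2.000,3.681)–(2.793,4.000)
cell (2,4): code 0001 → (2.793,4.000)–(2.000,4.357)
cell (2,6): code 0010 → (2.000,6.543)–(2.374,7.000)
cell (2,7): code 0011 → (2.374,7.000)–(2.251,8.000)
cell (2,8): code 0001 → (2.251,8.000)–(2.000,8.262)
total: 12 segments, chained into 2 closed loop(s), length Σ = 9.325483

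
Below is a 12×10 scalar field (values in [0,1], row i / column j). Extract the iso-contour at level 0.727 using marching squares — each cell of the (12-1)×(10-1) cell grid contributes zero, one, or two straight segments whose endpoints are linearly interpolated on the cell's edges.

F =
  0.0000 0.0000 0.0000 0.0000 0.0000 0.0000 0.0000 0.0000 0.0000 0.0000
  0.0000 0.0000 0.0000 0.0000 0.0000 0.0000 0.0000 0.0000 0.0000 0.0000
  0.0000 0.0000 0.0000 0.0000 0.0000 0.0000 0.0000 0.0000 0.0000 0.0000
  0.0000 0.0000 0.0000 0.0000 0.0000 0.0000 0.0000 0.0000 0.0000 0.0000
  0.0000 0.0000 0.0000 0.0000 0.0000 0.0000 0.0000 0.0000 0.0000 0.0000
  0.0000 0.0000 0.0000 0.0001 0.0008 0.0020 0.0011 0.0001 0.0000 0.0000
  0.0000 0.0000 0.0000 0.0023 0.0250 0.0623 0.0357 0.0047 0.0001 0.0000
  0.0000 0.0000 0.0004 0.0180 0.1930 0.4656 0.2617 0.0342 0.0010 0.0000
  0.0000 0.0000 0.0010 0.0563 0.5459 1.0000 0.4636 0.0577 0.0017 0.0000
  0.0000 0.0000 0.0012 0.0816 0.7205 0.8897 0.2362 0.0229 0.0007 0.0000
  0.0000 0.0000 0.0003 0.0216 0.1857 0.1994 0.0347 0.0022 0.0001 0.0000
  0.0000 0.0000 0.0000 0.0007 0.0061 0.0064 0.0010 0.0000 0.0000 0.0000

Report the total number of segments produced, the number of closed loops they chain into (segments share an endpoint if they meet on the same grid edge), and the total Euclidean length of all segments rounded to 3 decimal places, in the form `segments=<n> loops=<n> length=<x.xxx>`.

cell (7,4): code 0100 → (7.489,5.000)–(8.000,4.399)
cell (7,5): code 1000 → (8.000,5.509)–(7.489,5.000)
cell (8,4): code 0110 → (8.000,4.399)–(9.000,4.038)
cell (8,5): code 1001 → (9.000,5.249)–(8.000,5.509)
cell (9,4): code 0010 → (9.000,4.038)–(9.236,5.000)
cell (9,5): code 0001 → (9.236,5.000)–(9.000,5.249)
total: 6 segments, chained into 1 closed loop(s), length Σ = 4.939120

segments=6 loops=1 length=4.939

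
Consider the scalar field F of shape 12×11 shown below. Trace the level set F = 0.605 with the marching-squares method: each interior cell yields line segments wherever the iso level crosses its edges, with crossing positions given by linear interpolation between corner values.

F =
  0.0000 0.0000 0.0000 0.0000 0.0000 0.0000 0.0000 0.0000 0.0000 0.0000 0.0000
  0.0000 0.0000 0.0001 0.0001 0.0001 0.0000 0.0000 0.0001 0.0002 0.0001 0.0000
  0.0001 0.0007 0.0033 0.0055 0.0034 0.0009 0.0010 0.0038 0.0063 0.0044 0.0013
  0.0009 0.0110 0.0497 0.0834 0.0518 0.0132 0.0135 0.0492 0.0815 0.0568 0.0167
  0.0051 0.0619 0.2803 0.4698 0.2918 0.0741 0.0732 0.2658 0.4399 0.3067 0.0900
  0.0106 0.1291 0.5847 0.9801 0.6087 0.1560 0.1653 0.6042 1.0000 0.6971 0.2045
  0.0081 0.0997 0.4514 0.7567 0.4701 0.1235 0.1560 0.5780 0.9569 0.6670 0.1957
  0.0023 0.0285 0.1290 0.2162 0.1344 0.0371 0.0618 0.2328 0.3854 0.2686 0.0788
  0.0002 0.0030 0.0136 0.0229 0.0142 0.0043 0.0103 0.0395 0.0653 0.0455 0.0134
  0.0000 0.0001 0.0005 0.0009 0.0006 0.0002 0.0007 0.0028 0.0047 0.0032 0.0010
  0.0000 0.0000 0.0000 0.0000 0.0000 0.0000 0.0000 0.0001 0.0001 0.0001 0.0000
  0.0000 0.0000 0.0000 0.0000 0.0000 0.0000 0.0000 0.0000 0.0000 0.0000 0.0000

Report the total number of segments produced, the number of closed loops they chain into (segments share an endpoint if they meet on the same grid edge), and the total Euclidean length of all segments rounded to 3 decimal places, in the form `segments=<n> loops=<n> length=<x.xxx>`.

cell (4,2): code 0100 → (4.265,3.000)–(5.000,2.051)
cell (4,3): code 1100 → (4.988,4.000)–(4.265,3.000)
cell (4,4): code 1000 → (5.000,4.008)–(4.988,4.000)
cell (4,7): code 0100 → (4.295,8.000)–(5.000,7.002)
cell (4,8): code 1100 → (4.764,9.000)–(4.295,8.000)
cell (4,9): code 1000 → (5.000,9.187)–(4.764,9.000)
cell (5,2): code 0110 → (5.000,2.051)–(6.000,2.503)
cell (5,3): code 1011 → (6.000,3.529)–(5.027,4.000)
cell (5,4): code 0001 → (5.027,4.000)–(5.000,4.008)
cell (5,7): code 0110 → (5.000,7.002)–(6.000,7.071)
cell (5,9): code 1001 → (6.000,9.132)–(5.000,9.187)
cell (6,2): code 0010 → (6.000,2.503)–(6.281,3.000)
cell (6,3): code 0001 → (6.281,3.000)–(6.000,3.529)
cell (6,7): code 0010 → (6.000,7.071)–(6.616,8.000)
cell (6,8): code 0011 → (6.616,8.000)–(6.156,9.000)
cell (6,9): code 0001 → (6.156,9.000)–(6.000,9.132)
total: 16 segments, chained into 2 closed loop(s), length Σ = 12.875228

segments=16 loops=2 length=12.875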